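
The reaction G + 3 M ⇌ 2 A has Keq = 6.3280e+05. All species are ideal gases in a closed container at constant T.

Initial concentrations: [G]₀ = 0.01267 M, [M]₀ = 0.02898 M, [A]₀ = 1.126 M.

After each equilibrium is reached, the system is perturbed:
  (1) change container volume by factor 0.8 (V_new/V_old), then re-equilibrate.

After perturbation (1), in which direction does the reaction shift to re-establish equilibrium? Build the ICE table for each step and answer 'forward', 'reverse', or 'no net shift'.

Q₀ = 4.1115e+06 vs Keq = 6.3280e+05 ⇒ Q>K, reverse
Step 1:
                  G         M         A
  I         0.01267   0.02898     1.126
  C        0.006052   0.01816   -0.0121
  E         0.01872   0.04714     1.114
  solve Keq expr → x = -0.006052; check Q = 6.3280e+05
Then change container volume by factor 0.8 (V_new/V_old).
Step 2:
                  G         M         A
  I          0.0234   0.05892     1.392
  C       -0.002132 -0.006395  0.004263
  E         0.02127   0.05253     1.397
  solve Keq expr → x = 0.002132; check Q = 6.3280e+05

Direction: forward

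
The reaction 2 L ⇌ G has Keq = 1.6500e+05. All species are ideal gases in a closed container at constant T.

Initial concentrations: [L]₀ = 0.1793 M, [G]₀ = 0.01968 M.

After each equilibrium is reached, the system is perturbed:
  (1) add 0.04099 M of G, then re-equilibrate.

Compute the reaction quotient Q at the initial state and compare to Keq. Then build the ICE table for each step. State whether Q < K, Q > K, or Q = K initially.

Q₀ = 0.6122 vs Keq = 1.6500e+05 ⇒ Q<K, forward
Step 1:
                    L           G
  I            0.1793     0.01968
  C           -0.1785     0.08924
  E        8.1249e-04      0.1089
  solve Keq expr → x = 0.08924; check Q = 1.6500e+05
Then add 0.04099 M of G.
Step 2:
                    L           G
  I        8.1249e-04      0.1499
  C        1.4047e-04 -7.0236e-05
  E        9.5297e-04      0.1498
  solve Keq expr → x = -7.0236e-05; check Q = 1.6500e+05

Q₀ = 0.6122; Q < K (proceeds forward)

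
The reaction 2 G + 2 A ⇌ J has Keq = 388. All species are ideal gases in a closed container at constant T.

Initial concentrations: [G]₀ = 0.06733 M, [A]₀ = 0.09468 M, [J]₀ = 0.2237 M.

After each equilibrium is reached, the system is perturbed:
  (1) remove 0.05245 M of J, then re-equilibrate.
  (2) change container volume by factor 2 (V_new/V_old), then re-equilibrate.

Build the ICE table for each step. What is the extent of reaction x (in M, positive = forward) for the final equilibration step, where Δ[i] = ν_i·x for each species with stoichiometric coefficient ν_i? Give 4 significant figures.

Q₀ = 5505 vs Keq = 388 ⇒ Q>K, reverse
Step 1:
                  G         A         J
  init      0.06733   0.09468    0.2237
  Δ         0.06829   0.06829  -0.03415
  eq         0.1356     0.163    0.1896
  solve Keq expr → x = -0.03415; check Q = 388
Then remove 0.05245 M of J.
Step 2:
                  G         A         J
  init       0.1356     0.163    0.1371
  Δ        -0.01025  -0.01025  0.005127
  eq         0.1254    0.1527    0.1422
  solve Keq expr → x = 0.005127; check Q = 388
Then change container volume by factor 2 (V_new/V_old).
Step 3:
                  G         A         J
  init      0.06268   0.07636   0.07112
  Δ         0.03828   0.03828  -0.01914
  eq          0.101    0.1146   0.05198
  solve Keq expr → x = -0.01914; check Q = 388

x = -0.01914 M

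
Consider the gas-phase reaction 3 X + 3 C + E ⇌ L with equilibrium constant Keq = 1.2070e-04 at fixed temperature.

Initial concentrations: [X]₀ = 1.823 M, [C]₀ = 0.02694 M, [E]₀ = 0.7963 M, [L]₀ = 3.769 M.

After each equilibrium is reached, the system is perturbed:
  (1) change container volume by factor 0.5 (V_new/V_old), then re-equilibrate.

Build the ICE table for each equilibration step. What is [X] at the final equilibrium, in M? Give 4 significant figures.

[X]_eq = 7.255 M

Q₀ = 3.9957e+04 vs Keq = 1.2070e-04 ⇒ Q>K, reverse
Step 1:
                  X         C         E         L
  init        1.823   0.02694    0.7963     3.769
  Δ           3.805     3.805     1.268    -1.268
  eq          5.628     3.832     2.065     2.501
  solve Keq expr → x = -1.268; check Q = 1.2070e-04
Then change container volume by factor 0.5 (V_new/V_old).
Step 2:
                  X         C         E         L
  init        11.26     7.664     4.129     5.001
  Δ          -4.001    -4.001    -1.334     1.334
  eq          7.255     3.663     2.796     6.335
  solve Keq expr → x = 1.334; check Q = 1.2070e-04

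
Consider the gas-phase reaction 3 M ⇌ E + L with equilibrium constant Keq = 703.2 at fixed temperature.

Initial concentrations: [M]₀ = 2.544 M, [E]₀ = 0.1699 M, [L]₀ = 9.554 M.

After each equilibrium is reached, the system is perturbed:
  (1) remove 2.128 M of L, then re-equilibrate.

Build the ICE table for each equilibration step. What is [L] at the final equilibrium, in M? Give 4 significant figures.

[L]_eq = 8.2 M

Q₀ = 0.09859 vs Keq = 703.2 ⇒ Q<K, forward
Step 1:
                   M          E          L
  Initial      2.544     0.1699      9.554
  Change      -2.304     0.7681     0.7681
  Equil       0.2397      0.938      10.32
  solve Keq expr → x = 0.7681; check Q = 703.2
Then remove 2.128 M of L.
Step 2:
                   M          E          L
  Initial     0.2397      0.938      8.194
  Change    -0.01725    0.00575    0.00575
  Equil       0.2224     0.9438        8.2
  solve Keq expr → x = 0.00575; check Q = 703.2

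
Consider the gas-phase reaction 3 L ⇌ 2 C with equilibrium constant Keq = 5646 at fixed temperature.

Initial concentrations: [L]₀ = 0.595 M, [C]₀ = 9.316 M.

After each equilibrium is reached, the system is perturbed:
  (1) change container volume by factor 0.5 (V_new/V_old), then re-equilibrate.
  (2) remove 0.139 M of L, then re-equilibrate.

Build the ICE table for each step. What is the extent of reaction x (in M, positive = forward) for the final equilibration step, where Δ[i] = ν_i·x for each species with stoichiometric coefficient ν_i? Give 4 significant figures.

x = -0.0459 M

Q₀ = 412 vs Keq = 5646 ⇒ Q<K, forward
Step 1:
                   L          C
  Initial      0.595      9.316
  Change     -0.3423     0.2282
  Equil       0.2527      9.544
  solve Keq expr → x = 0.1141; check Q = 5646
Then change container volume by factor 0.5 (V_new/V_old).
Step 2:
                   L          C
  Initial     0.5054      19.09
  Change     -0.1033    0.06886
  Equil       0.4021      19.16
  solve Keq expr → x = 0.03443; check Q = 5646
Then remove 0.139 M of L.
Step 3:
                   L          C
  Initial     0.2631      19.16
  Change      0.1377   -0.09181
  Equil       0.4008      19.07
  solve Keq expr → x = -0.0459; check Q = 5646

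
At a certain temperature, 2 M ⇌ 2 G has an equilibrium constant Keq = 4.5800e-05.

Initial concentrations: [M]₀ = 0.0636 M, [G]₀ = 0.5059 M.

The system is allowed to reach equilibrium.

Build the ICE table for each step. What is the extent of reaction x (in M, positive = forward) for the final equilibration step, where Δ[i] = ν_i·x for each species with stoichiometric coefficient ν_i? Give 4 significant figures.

x = -0.251 M

Q₀ = 63.27 vs Keq = 4.5800e-05 ⇒ Q>K, reverse
Step 1:
                  M         G
  I          0.0636    0.5059
  C          0.5021   -0.5021
  E          0.5657  0.003828
  solve Keq expr → x = -0.251; check Q = 4.5800e-05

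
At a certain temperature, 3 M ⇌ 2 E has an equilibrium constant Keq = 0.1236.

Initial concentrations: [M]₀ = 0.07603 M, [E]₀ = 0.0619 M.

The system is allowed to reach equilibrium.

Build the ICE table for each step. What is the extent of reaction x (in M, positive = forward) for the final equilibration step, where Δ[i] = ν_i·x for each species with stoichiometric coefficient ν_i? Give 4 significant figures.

Q₀ = 8.718 vs Keq = 0.1236 ⇒ Q>K, reverse
Step 1:
                  M         E
  Initial   0.07603    0.0619
  Change    0.06494  -0.04329
  Equil       0.141   0.01861
  solve Keq expr → x = -0.02165; check Q = 0.1236

x = -0.02165 M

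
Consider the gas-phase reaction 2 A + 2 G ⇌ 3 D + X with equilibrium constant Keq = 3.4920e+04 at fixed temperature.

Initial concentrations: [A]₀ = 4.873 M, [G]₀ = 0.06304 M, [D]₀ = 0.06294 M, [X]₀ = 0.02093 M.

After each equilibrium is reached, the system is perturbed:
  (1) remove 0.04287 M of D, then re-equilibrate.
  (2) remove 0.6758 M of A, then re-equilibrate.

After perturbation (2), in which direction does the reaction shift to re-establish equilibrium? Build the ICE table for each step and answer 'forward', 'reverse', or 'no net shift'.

Direction: reverse

Q₀ = 5.5300e-05 vs Keq = 3.4920e+04 ⇒ Q<K, forward
Step 1:
                  A         G         D         X
  I           4.873   0.06304   0.06294   0.02093
  C        -0.06302  -0.06302   0.09454   0.03151
  E            4.81 1.5921e-05    0.1575   0.05244
  solve Keq expr → x = 0.03151; check Q = 3.4920e+04
Then remove 0.04287 M of D.
Step 2:
                  A         G         D         X
  I            4.81 1.5921e-05    0.1146   0.05244
  C       -6.0351e-06 -6.0351e-06 9.0526e-06 3.0175e-06
  E            4.81 9.8863e-06    0.1146   0.05245
  solve Keq expr → x = 3.0175e-06; check Q = 3.4920e+04
Then remove 0.6758 M of A.
Step 3:
                  A         G         D         X
  I           4.134 9.8863e-06    0.1146   0.05245
  C       1.6156e-06 1.6156e-06 -2.4234e-06 -8.0782e-07
  E           4.134 1.1502e-05    0.1146   0.05244
  solve Keq expr → x = -8.0782e-07; check Q = 3.4920e+04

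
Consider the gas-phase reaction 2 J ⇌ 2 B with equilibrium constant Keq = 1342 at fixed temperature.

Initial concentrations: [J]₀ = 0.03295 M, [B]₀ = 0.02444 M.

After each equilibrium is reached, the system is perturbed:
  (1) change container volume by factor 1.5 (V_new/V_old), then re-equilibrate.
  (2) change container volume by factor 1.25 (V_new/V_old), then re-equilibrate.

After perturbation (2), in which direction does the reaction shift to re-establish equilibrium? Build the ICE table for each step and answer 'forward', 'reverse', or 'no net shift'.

Q₀ = 0.5502 vs Keq = 1342 ⇒ Q<K, forward
Step 1:
                   J          B
  I          0.03295    0.02444
  C         -0.03143    0.03143
  E         0.001525    0.05587
  solve Keq expr → x = 0.01571; check Q = 1342
Then change container volume by factor 1.5 (V_new/V_old).
Step 2:
                   J          B
  I         0.001017    0.03724
  C                0          0
  E         0.001017    0.03724
  solve Keq expr → x = 0; check Q = 1342
Then change container volume by factor 1.25 (V_new/V_old).
Step 3:
                   J          B
  I       8.1332e-04    0.02979
  C                0          0
  E       8.1332e-04    0.02979
  solve Keq expr → x = 0; check Q = 1342

Direction: no net shift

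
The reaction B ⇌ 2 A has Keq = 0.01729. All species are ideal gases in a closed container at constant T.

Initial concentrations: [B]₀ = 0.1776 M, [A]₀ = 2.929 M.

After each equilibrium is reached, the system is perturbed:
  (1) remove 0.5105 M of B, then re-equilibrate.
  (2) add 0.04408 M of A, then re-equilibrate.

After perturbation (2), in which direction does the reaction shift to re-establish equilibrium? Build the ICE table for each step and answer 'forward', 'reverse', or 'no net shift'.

Direction: reverse

Q₀ = 48.31 vs Keq = 0.01729 ⇒ Q>K, reverse
Step 1:
                    B           A
  init         0.1776       2.929
  Δ             1.382      -2.765
  eq             1.56      0.1642
  solve Keq expr → x = -1.382; check Q = 0.01729
Then remove 0.5105 M of B.
Step 2:
                    B           A
  init          1.049      0.1642
  Δ           0.01431    -0.02861
  eq            1.064      0.1356
  solve Keq expr → x = -0.01431; check Q = 0.01729
Then add 0.04408 M of A.
Step 3:
                    B           A
  init          1.064      0.1797
  Δ           0.02136    -0.04273
  eq            1.085       0.137
  solve Keq expr → x = -0.02136; check Q = 0.01729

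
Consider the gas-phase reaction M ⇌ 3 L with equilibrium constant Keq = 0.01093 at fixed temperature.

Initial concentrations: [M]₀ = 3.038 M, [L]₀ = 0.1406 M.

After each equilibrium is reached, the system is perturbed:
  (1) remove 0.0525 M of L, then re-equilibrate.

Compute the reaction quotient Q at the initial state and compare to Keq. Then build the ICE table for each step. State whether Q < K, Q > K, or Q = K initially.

Q₀ = 9.1489e-04 vs Keq = 0.01093 ⇒ Q<K, forward
Step 1:
                   M          L
  Initial      3.038     0.1406
  Change    -0.05957     0.1787
  Equil        2.978     0.3193
  solve Keq expr → x = 0.05957; check Q = 0.01093
Then remove 0.0525 M of L.
Step 2:
                   M          L
  Initial      2.978     0.2668
  Change    -0.01729    0.05188
  Equil        2.961     0.3187
  solve Keq expr → x = 0.01729; check Q = 0.01093

Q₀ = 9.1489e-04; Q < K (proceeds forward)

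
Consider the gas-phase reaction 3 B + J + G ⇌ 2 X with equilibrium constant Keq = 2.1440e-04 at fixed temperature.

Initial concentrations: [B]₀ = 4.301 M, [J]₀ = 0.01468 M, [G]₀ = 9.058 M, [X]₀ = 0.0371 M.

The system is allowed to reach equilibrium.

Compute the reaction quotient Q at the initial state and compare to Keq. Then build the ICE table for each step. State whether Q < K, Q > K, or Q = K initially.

Q₀ = 1.3010e-04 vs Keq = 2.1440e-04 ⇒ Q<K, forward
Step 1:
                    B           J           G           X
  init          4.301     0.01468       9.058      0.0371
  Δ         -0.008409   -0.002803   -0.002803    0.005606
  eq            4.293     0.01188       9.055     0.04271
  solve Keq expr → x = 0.002803; check Q = 2.1440e-04

Q₀ = 1.3010e-04; Q < K (proceeds forward)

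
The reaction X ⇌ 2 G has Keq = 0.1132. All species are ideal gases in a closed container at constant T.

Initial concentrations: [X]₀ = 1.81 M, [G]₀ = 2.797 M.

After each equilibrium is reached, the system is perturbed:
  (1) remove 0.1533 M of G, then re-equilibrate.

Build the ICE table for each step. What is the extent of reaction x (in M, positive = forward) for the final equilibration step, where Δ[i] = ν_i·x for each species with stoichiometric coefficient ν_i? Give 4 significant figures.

x = 0.07303 M

Q₀ = 4.322 vs Keq = 0.1132 ⇒ Q>K, reverse
Step 1:
                    X           G
  init           1.81       2.797
  Δ             1.111      -2.222
  eq            2.921       0.575
  solve Keq expr → x = -1.111; check Q = 0.1132
Then remove 0.1533 M of G.
Step 2:
                    X           G
  init          2.921      0.4217
  Δ          -0.07303      0.1461
  eq            2.848      0.5678
  solve Keq expr → x = 0.07303; check Q = 0.1132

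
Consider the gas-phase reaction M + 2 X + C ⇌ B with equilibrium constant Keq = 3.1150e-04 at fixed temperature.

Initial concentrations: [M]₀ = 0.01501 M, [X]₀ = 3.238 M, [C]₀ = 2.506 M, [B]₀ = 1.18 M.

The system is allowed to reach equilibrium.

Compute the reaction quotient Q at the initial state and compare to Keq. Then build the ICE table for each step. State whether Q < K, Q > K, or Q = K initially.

Q₀ = 2.992 vs Keq = 3.1150e-04 ⇒ Q>K, reverse
Step 1:
                    M           X           C           B
  I           0.01501       3.238       2.506        1.18
  C              1.14        2.28        1.14       -1.14
  E             1.155       5.518       3.646     0.03995
  solve Keq expr → x = -1.14; check Q = 3.1150e-04

Q₀ = 2.992; Q > K (proceeds reverse)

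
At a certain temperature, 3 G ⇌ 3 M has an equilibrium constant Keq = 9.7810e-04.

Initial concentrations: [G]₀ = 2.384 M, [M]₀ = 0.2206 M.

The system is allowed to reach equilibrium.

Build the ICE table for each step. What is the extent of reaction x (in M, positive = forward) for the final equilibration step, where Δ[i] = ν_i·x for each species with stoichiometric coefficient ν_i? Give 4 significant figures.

x = 0.004866 M

Q₀ = 7.9231e-04 vs Keq = 9.7810e-04 ⇒ Q<K, forward
Step 1:
                    G           M
  I             2.384      0.2206
  C           -0.0146      0.0146
  E             2.369      0.2352
  solve Keq expr → x = 0.004866; check Q = 9.7810e-04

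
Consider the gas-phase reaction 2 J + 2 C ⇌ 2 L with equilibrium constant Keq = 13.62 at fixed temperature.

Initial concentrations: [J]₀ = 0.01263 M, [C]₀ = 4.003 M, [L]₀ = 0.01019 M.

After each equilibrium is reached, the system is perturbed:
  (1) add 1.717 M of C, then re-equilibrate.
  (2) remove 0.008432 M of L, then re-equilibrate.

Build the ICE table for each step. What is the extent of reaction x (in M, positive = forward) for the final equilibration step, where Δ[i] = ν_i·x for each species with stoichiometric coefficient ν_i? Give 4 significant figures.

Q₀ = 0.04062 vs Keq = 13.62 ⇒ Q<K, forward
Step 1:
                    J           C           L
  Initial     0.01263       4.003     0.01019
  Change     -0.01118    -0.01118     0.01118
  Equil      0.001451       3.992     0.02137
  solve Keq expr → x = 0.00559; check Q = 13.62
Then add 1.717 M of C.
Step 2:
                    J           C           L
  Initial    0.001451       5.709     0.02137
  Change  -4.1643e-04 -4.1643e-04  4.1643e-04
  Equil      0.001034       5.708     0.02179
  solve Keq expr → x = 2.0822e-04; check Q = 13.62
Then remove 0.008432 M of L.
Step 3:
                    J           C           L
  Initial    0.001034       5.708     0.01335
  Change  -3.8207e-04 -3.8207e-04  3.8207e-04
  Equil    6.5206e-04       5.708     0.01374
  solve Keq expr → x = 1.9103e-04; check Q = 13.62

x = 1.9103e-04 M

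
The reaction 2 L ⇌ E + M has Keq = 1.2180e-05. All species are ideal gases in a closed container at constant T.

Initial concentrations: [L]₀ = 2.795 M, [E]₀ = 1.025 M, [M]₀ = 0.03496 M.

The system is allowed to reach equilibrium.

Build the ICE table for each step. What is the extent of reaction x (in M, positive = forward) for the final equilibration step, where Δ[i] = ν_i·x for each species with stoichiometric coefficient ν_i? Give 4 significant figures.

x = -0.03486 M

Q₀ = 0.004587 vs Keq = 1.2180e-05 ⇒ Q>K, reverse
Step 1:
                   L          E          M
  I            2.795      1.025    0.03496
  C          0.06972   -0.03486   -0.03486
  E            2.865     0.9901 1.0095e-04
  solve Keq expr → x = -0.03486; check Q = 1.2180e-05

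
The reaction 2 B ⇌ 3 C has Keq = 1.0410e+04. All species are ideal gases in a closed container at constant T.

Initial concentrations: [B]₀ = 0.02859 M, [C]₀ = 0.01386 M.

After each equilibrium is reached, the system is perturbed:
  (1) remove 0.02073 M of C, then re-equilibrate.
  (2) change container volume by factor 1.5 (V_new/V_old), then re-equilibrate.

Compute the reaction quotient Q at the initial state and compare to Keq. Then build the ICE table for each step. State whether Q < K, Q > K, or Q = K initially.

Q₀ = 0.003257 vs Keq = 1.0410e+04 ⇒ Q<K, forward
Step 1:
                    B           C
  init        0.02859     0.01386
  Δ          -0.02846     0.04269
  eq       1.3179e-04     0.05655
  solve Keq expr → x = 0.01423; check Q = 1.0410e+04
Then remove 0.02073 M of C.
Step 2:
                    B           C
  init     1.3179e-04     0.03582
  Δ       -6.5084e-05  9.7625e-05
  eq       6.6709e-05     0.03591
  solve Keq expr → x = 3.2542e-05; check Q = 1.0410e+04
Then change container volume by factor 1.5 (V_new/V_old).
Step 3:
                    B           C
  init     4.4473e-05     0.02394
  Δ       -8.1332e-06  1.2200e-05
  eq       3.6340e-05     0.02396
  solve Keq expr → x = 4.0666e-06; check Q = 1.0410e+04

Q₀ = 0.003257; Q < K (proceeds forward)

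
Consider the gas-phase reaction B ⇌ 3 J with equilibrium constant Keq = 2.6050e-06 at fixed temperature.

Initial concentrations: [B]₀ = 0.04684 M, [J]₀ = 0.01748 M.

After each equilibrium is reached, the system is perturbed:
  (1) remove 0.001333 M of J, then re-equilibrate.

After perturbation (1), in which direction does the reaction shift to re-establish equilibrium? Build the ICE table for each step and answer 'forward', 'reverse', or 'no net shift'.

Direction: forward

Q₀ = 1.1403e-04 vs Keq = 2.6050e-06 ⇒ Q>K, reverse
Step 1:
                    B           J
  init        0.04684     0.01748
  Δ          0.004126    -0.01238
  eq          0.05097    0.005101
  solve Keq expr → x = -0.004126; check Q = 2.6050e-06
Then remove 0.001333 M of J.
Step 2:
                    B           J
  init        0.05097    0.003768
  Δ       -4.3943e-04    0.001318
  eq          0.05053    0.005087
  solve Keq expr → x = 4.3943e-04; check Q = 2.6050e-06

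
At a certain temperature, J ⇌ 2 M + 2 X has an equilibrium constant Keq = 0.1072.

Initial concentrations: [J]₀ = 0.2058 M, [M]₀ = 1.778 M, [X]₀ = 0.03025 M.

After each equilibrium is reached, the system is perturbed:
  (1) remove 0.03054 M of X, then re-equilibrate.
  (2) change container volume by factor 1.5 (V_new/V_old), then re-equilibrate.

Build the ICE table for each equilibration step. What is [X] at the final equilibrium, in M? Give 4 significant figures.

[X]_eq = 0.08049 M

Q₀ = 0.01406 vs Keq = 0.1072 ⇒ Q<K, forward
Step 1:
                    J           M           X
  init         0.2058       1.778     0.03025
  Δ          -0.02322     0.04643     0.04643
  eq           0.1826       1.824     0.07668
  solve Keq expr → x = 0.02322; check Q = 0.1072
Then remove 0.03054 M of X.
Step 2:
                    J           M           X
  init         0.1826       1.824     0.04614
  Δ          -0.01331     0.02663     0.02663
  eq           0.1693       1.851     0.07277
  solve Keq expr → x = 0.01331; check Q = 0.1072
Then change container volume by factor 1.5 (V_new/V_old).
Step 3:
                    J           M           X
  init         0.1128       1.234     0.04851
  Δ          -0.01599     0.03197     0.03197
  eq          0.09686       1.266     0.08049
  solve Keq expr → x = 0.01599; check Q = 0.1072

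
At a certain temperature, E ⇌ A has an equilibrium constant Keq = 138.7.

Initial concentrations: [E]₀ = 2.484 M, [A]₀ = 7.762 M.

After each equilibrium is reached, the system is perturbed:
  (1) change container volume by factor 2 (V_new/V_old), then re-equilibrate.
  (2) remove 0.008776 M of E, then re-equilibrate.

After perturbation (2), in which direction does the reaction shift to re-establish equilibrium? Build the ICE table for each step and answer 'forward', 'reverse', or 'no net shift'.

Q₀ = 3.125 vs Keq = 138.7 ⇒ Q<K, forward
Step 1:
                  E         A
  Initial     2.484     7.762
  Change     -2.411     2.411
  Equil     0.07334     10.17
  solve Keq expr → x = 2.411; check Q = 138.7
Then change container volume by factor 2 (V_new/V_old).
Step 2:
                  E         A
  Initial   0.03667     5.086
  Change          0         0
  Equil     0.03667     5.086
  solve Keq expr → x = 0; check Q = 138.7
Then remove 0.008776 M of E.
Step 3:
                  E         A
  Initial    0.0279     5.086
  Change   0.008713 -0.008713
  Equil     0.03661     5.078
  solve Keq expr → x = -0.008713; check Q = 138.7

Direction: reverse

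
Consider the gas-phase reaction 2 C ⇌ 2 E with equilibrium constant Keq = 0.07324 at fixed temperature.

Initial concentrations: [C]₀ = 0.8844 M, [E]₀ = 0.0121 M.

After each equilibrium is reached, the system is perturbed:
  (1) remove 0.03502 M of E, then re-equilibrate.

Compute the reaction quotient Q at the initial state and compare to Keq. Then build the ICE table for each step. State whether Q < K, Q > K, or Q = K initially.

Q₀ = 1.8719e-04; Q < K (proceeds forward)

Q₀ = 1.8719e-04 vs Keq = 0.07324 ⇒ Q<K, forward
Step 1:
                    C           E
  I            0.8844      0.0121
  C           -0.1788      0.1788
  E            0.7056      0.1909
  solve Keq expr → x = 0.08942; check Q = 0.07324
Then remove 0.03502 M of E.
Step 2:
                    C           E
  I            0.7056      0.1559
  C          -0.02756     0.02756
  E             0.678      0.1835
  solve Keq expr → x = 0.01378; check Q = 0.07324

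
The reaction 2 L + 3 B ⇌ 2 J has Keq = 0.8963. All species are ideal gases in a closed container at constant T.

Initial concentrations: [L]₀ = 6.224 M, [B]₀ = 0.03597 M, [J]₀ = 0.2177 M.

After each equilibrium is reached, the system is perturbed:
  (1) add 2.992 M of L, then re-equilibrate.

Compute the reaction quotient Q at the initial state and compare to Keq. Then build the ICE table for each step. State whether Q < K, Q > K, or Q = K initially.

Q₀ = 26.29 vs Keq = 0.8963 ⇒ Q>K, reverse
Step 1:
                   L          B          J
  init         6.224    0.03597     0.2177
  Δ          0.04027     0.0604   -0.04027
  eq           6.264    0.09637     0.1774
  solve Keq expr → x = -0.02013; check Q = 0.8963
Then add 2.992 M of L.
Step 2:
                   L          B          J
  init         9.256    0.09637     0.1774
  Δ          -0.0124    -0.0186     0.0124
  eq           9.244    0.07778     0.1898
  solve Keq expr → x = 0.006199; check Q = 0.8963

Q₀ = 26.29; Q > K (proceeds reverse)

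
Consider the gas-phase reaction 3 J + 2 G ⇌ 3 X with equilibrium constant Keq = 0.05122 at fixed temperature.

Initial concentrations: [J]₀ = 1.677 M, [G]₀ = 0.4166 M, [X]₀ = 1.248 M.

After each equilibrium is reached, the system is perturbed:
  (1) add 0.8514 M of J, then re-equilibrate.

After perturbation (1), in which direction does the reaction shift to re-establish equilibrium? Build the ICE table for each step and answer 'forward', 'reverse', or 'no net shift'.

Q₀ = 2.375 vs Keq = 0.05122 ⇒ Q>K, reverse
Step 1:
                   J          G          X
  Initial      1.677     0.4166      1.248
  Change      0.5472     0.3648    -0.5472
  Equil        2.224     0.7814     0.7008
  solve Keq expr → x = -0.1824; check Q = 0.05122
Then add 0.8514 M of J.
Step 2:
                   J          G          X
  Initial      3.076     0.7814     0.7008
  Change     -0.1449   -0.09658     0.1449
  Equil        2.931     0.6848     0.8456
  solve Keq expr → x = 0.04829; check Q = 0.05122

Direction: forward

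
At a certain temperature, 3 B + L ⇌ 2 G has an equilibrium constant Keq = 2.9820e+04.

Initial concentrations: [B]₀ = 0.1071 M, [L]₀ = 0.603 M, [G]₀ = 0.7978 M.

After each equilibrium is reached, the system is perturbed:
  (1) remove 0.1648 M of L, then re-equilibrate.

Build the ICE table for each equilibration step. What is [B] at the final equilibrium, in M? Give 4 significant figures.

[B]_eq = 0.03858 M

Q₀ = 859.2 vs Keq = 2.9820e+04 ⇒ Q<K, forward
Step 1:
                  B         L         G
  I          0.1071     0.603    0.7978
  C        -0.07248  -0.02416   0.04832
  E         0.03462    0.5788    0.8461
  solve Keq expr → x = 0.02416; check Q = 2.9820e+04
Then remove 0.1648 M of L.
Step 2:
                  B         L         G
  I         0.03462     0.414    0.8461
  C        0.003969  0.001323 -0.002646
  E         0.03858    0.4154    0.8435
  solve Keq expr → x = -0.001323; check Q = 2.9820e+04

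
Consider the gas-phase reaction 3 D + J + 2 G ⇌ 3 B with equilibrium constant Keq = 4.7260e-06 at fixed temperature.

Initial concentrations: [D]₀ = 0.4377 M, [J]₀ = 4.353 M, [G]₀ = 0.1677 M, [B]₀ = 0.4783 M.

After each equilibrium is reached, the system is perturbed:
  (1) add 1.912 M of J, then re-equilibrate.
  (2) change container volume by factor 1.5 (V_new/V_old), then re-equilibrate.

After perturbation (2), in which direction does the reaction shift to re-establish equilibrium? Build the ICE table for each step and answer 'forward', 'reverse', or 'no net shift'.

Direction: reverse

Q₀ = 10.66 vs Keq = 4.7260e-06 ⇒ Q>K, reverse
Step 1:
                    D           J           G           B
  init         0.4377       4.353      0.1677      0.4783
  Δ            0.4631      0.1544      0.3087     -0.4631
  eq           0.9008       4.507      0.4764     0.01523
  solve Keq expr → x = -0.1544; check Q = 4.7260e-06
Then add 1.912 M of J.
Step 2:
                    D           J           G           B
  init         0.9008       6.419      0.4764     0.01523
  Δ          -0.00184 -6.1349e-04   -0.001227     0.00184
  eq           0.8989       6.419      0.4752     0.01707
  solve Keq expr → x = 6.1349e-04; check Q = 4.7260e-06
Then change container volume by factor 1.5 (V_new/V_old).
Step 3:
                    D           J           G           B
  init         0.5993       4.279      0.3168     0.01138
  Δ          0.003706    0.001235    0.002471   -0.003706
  eq            0.603        4.28      0.3193    0.007675
  solve Keq expr → x = -0.001235; check Q = 4.7260e-06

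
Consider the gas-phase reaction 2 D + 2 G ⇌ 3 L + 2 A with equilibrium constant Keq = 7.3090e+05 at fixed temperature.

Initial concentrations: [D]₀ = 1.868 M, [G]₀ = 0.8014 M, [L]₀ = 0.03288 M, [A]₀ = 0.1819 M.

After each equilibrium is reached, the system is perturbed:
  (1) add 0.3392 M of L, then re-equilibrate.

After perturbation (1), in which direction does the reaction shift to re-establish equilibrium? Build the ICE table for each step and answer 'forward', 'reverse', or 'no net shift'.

Q₀ = 5.2482e-07 vs Keq = 7.3090e+05 ⇒ Q<K, forward
Step 1:
                   D          G          L          A
  Initial      1.868     0.8014    0.03288     0.1819
  Change     -0.7999    -0.7999        1.2     0.7999
  Equil        1.068   0.001472      1.233     0.9818
  solve Keq expr → x = 0.4; check Q = 7.3090e+05
Then add 0.3392 M of L.
Step 2:
                   D          G          L          A
  Initial      1.068   0.001472      1.572     0.9818
  Change  6.4286e-04 6.4286e-04 -9.6429e-04 -6.4286e-04
  Equil        1.069   0.002115      1.571     0.9812
  solve Keq expr → x = -3.2143e-04; check Q = 7.3090e+05

Direction: reverse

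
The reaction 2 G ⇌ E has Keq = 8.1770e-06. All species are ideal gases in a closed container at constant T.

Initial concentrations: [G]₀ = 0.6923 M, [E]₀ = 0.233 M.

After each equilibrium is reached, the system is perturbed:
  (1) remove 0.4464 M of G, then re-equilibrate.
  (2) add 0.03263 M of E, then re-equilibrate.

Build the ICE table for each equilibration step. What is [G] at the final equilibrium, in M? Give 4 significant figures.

Q₀ = 0.4861 vs Keq = 8.1770e-06 ⇒ Q>K, reverse
Step 1:
                    G           E
  I            0.6923       0.233
  C             0.466      -0.233
  E             1.158  1.0970e-05
  solve Keq expr → x = -0.233; check Q = 8.1770e-06
Then remove 0.4464 M of G.
Step 2:
                    G           E
  I            0.7119  1.0970e-05
  C        1.3653e-05 -6.8263e-06
  E            0.7119  4.1440e-06
  solve Keq expr → x = -6.8263e-06; check Q = 8.1770e-06
Then add 0.03263 M of E.
Step 3:
                    G           E
  I            0.7119     0.03263
  C           0.06526    -0.03263
  E            0.7772  4.9386e-06
  solve Keq expr → x = -0.03263; check Q = 8.1770e-06

[G]_eq = 0.7772 M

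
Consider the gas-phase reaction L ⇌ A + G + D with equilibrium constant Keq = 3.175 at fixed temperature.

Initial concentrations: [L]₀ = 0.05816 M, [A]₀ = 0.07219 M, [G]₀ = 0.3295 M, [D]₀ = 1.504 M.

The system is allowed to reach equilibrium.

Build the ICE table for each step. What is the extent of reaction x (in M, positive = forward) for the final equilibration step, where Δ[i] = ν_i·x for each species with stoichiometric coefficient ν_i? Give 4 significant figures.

x = 0.0384 M

Q₀ = 0.6151 vs Keq = 3.175 ⇒ Q<K, forward
Step 1:
                   L          A          G          D
  I          0.05816    0.07219     0.3295      1.504
  C          -0.0384     0.0384     0.0384     0.0384
  E          0.01976     0.1106     0.3679      1.542
  solve Keq expr → x = 0.0384; check Q = 3.175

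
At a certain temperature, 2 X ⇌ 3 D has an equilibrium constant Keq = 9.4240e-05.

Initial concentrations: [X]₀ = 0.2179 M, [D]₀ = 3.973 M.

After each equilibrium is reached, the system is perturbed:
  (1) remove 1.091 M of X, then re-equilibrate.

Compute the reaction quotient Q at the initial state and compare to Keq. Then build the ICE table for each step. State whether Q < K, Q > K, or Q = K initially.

Q₀ = 1321 vs Keq = 9.4240e-05 ⇒ Q>K, reverse
Step 1:
                  X         D
  Initial    0.2179     3.973
  Change      2.588    -3.882
  Equil       2.806   0.09054
  solve Keq expr → x = -1.294; check Q = 9.4240e-05
Then remove 1.091 M of X.
Step 2:
                  X         D
  Initial     1.715   0.09054
  Change    0.01661  -0.02491
  Equil       1.732   0.06563
  solve Keq expr → x = -0.008303; check Q = 9.4240e-05

Q₀ = 1321; Q > K (proceeds reverse)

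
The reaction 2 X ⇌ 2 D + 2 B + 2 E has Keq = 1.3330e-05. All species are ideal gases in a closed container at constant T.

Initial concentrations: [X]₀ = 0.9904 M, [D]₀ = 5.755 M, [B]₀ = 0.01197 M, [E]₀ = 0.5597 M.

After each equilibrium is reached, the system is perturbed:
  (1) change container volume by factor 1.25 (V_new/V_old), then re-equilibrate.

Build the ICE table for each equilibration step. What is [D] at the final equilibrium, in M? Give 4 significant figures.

Q₀ = 0.001516 vs Keq = 1.3330e-05 ⇒ Q>K, reverse
Step 1:
                    X           D           B           E
  I            0.9904       5.755     0.01197      0.5597
  C           0.01081    -0.01081    -0.01081    -0.01081
  E             1.001       5.744    0.001159      0.5489
  solve Keq expr → x = -0.005405; check Q = 1.3330e-05
Then change container volume by factor 1.25 (V_new/V_old).
Step 2:
                    X           D           B           E
  I             0.801       4.595  9.2751e-04      0.4391
  C       -5.1891e-04  5.1891e-04  5.1891e-04  5.1891e-04
  E            0.8004       4.596    0.001446      0.4396
  solve Keq expr → x = 2.5946e-04; check Q = 1.3330e-05

[D]_eq = 4.596 M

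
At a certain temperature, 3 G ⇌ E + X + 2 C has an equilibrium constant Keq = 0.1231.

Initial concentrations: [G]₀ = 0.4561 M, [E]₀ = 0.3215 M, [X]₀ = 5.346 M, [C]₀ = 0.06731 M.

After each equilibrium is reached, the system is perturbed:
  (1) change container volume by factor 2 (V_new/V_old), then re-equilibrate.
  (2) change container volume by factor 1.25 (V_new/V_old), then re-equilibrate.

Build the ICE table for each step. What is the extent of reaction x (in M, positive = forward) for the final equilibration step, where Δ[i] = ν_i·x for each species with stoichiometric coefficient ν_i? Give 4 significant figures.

Q₀ = 0.08207 vs Keq = 0.1231 ⇒ Q<K, forward
Step 1:
                   G          E          X          C
  init        0.4561     0.3215      5.346    0.06731
  Δ         -0.01547   0.005155   0.005155    0.01031
  eq          0.4406     0.3267      5.351    0.07762
  solve Keq expr → x = 0.005155; check Q = 0.1231
Then change container volume by factor 2 (V_new/V_old).
Step 2:
                   G          E          X          C
  init        0.2203     0.1633      2.676    0.03881
  Δ          -0.0148   0.004933   0.004933   0.009865
  eq          0.2055     0.1683      2.681    0.04868
  solve Keq expr → x = 0.004933; check Q = 0.1231
Then change container volume by factor 1.25 (V_new/V_old).
Step 3:
                   G          E          X          C
  init        0.1644     0.1346      2.144    0.03894
  Δ        -0.004118   0.001373   0.001373   0.002745
  eq          0.1603      0.136      2.146    0.04169
  solve Keq expr → x = 0.001373; check Q = 0.1231

x = 0.001373 M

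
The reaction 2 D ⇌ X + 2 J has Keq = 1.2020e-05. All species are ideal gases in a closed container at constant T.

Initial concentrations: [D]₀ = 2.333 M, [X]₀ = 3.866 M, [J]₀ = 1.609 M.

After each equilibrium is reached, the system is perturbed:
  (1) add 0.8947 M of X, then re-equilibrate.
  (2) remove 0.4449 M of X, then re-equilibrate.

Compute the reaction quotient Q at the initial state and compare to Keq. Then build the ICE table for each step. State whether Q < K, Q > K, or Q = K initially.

Q₀ = 1.839 vs Keq = 1.2020e-05 ⇒ Q>K, reverse
Step 1:
                   D          X          J
  Initial      2.333      3.866      1.609
  Change       1.601    -0.8006     -1.601
  Equil        3.934      3.065   0.007791
  solve Keq expr → x = -0.8006; check Q = 1.2020e-05
Then add 0.8947 M of X.
Step 2:
                   D          X          J
  Initial      3.934       3.96   0.007791
  Change  9.3429e-04 -4.6714e-04 -9.3429e-04
  Equil        3.935       3.96   0.006856
  solve Keq expr → x = -4.6714e-04; check Q = 1.2020e-05
Then remove 0.4449 M of X.
Step 3:
                   D          X          J
  Initial      3.935      3.515   0.006856
  Change  -4.2002e-04 2.1001e-04 4.2002e-04
  Equil        3.935      3.515   0.007276
  solve Keq expr → x = 2.1001e-04; check Q = 1.2020e-05

Q₀ = 1.839; Q > K (proceeds reverse)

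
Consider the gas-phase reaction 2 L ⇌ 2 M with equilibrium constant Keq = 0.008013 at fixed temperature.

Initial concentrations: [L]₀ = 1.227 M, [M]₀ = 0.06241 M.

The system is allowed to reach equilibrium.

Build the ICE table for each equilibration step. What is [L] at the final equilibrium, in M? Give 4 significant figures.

[L]_eq = 1.183 M

Q₀ = 0.002587 vs Keq = 0.008013 ⇒ Q<K, forward
Step 1:
                  L         M
  I           1.227   0.06241
  C        -0.04353   0.04353
  E           1.183    0.1059
  solve Keq expr → x = 0.02176; check Q = 0.008013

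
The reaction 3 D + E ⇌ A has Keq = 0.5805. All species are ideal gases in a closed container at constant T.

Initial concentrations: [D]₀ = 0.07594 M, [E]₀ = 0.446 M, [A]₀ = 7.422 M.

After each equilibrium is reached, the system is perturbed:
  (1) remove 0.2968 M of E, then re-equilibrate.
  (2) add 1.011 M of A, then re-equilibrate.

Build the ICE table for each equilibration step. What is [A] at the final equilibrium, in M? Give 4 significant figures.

[A]_eq = 7.652 M

Q₀ = 3.7999e+04 vs Keq = 0.5805 ⇒ Q>K, reverse
Step 1:
                    D           E           A
  I           0.07594       0.446       7.422
  C             2.089      0.6962     -0.6962
  E             2.165       1.142       6.726
  solve Keq expr → x = -0.6962; check Q = 0.5805
Then remove 0.2968 M of E.
Step 2:
                    D           E           A
  I             2.165      0.8454       6.726
  C            0.1704     0.05681    -0.05681
  E             2.335      0.9023       6.669
  solve Keq expr → x = -0.05681; check Q = 0.5805
Then add 1.011 M of A.
Step 3:
                    D           E           A
  I             2.335      0.9023        7.68
  C           0.08456     0.02819    -0.02819
  E              2.42      0.9304       7.652
  solve Keq expr → x = -0.02819; check Q = 0.5805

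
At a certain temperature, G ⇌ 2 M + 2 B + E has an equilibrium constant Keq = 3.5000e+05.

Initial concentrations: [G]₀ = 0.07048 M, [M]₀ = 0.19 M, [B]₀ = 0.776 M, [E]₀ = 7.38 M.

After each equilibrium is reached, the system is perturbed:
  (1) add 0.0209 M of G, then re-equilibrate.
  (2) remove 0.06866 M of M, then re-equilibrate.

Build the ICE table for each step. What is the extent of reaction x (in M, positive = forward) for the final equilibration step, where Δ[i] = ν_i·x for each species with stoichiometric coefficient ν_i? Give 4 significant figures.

x = 9.1186e-07 M

Q₀ = 2.276 vs Keq = 3.5000e+05 ⇒ Q<K, forward
Step 1:
                   G          M          B          E
  Initial    0.07048       0.19      0.776       7.38
  Change    -0.07048      0.141      0.141    0.07048
  Equil   1.9604e-06      0.331      0.917       7.45
  solve Keq expr → x = 0.07048; check Q = 3.5000e+05
Then add 0.0209 M of G.
Step 2:
                   G          M          B          E
  Initial     0.0209      0.331      0.917       7.45
  Change     -0.0209     0.0418     0.0418     0.0209
  Equil   2.7264e-06     0.3728     0.9588      7.471
  solve Keq expr → x = 0.0209; check Q = 3.5000e+05
Then remove 0.06866 M of M.
Step 3:
                   G          M          B          E
  Initial 2.7264e-06     0.3041     0.9588      7.471
  Change  -9.1186e-07 1.8237e-06 1.8237e-06 9.1186e-07
  Equil   1.8146e-06     0.3041     0.9588      7.471
  solve Keq expr → x = 9.1186e-07; check Q = 3.5000e+05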